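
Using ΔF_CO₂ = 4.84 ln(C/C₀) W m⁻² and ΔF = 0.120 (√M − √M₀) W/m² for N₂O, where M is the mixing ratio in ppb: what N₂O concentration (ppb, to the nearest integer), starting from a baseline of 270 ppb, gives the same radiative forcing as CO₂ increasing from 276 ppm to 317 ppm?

CO₂ forcing: 4.84 × ln(317/276) = 4.84 × 0.138501 = 0.67034 W/m².
Set 0.120(√M − √270) = 0.67034: √M = 0.67034/0.120 + √270 = 5.5862 + 16.4317 = 22.0179.
M = (22.0179)² = 484.79 ppb.

M ≈ 485 ppb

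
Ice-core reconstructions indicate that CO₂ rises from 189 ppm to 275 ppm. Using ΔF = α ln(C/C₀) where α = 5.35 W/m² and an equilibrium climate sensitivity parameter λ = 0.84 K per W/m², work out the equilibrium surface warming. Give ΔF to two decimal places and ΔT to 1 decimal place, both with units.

CO₂: 5.35 × ln(275/189) = 5.35 × ln(1.45503) = 5.35 × 0.37503 = 2.0064 W/m².
ΔT = λ ΔF = 0.84 × 2.01 = 1.6884 K.

ΔF = 2.01 W/m²; ΔT = 1.7 K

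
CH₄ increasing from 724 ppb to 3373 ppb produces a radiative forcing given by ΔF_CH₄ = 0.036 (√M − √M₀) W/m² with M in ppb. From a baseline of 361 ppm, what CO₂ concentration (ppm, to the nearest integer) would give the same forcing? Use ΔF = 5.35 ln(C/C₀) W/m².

C ≈ 445 ppm

CH₄ forcing: 0.036 × (√3373 − √724) = 0.036 × (58.0775 − 26.9072) = 0.036 × 31.1703 = 1.12213 W/m².
Set 5.35 ln(C/361) = 1.12213: ln(C/361) = 1.12213/5.35 = 0.20974, so C = 361 × e^0.20974 = 361 × 1.23336 = 445.24 ppm.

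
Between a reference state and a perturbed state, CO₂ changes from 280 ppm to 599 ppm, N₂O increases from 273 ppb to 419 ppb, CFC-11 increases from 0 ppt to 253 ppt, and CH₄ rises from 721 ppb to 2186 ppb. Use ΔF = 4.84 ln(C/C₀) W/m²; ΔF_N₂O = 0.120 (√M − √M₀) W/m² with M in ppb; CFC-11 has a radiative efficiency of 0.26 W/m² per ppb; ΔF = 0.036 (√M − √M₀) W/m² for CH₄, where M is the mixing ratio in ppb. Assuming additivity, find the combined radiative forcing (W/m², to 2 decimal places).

CO₂: 4.84 × ln(599/280) = 4.84 × ln(2.13929) = 4.84 × 0.76047 = 3.6807 W/m².
N₂O: 0.120 × (√419 − √273) = 0.120 × (20.4695 − 16.5227) = 0.120 × 3.9468 = 0.4736 W/m².
CFC-11: Δ = 253 − 0 = 253 ppt = 0.253 ppb; ΔF = 0.26 × 0.253 = 0.0658 W/m².
CH₄: 0.036 × (√2186 − √721) = 0.036 × (46.7547 − 26.8514) = 0.036 × 19.9033 = 0.7165 W/m².
Total ΔF = 3.6807 + 0.4736 + 0.0658 + 0.7165 = 4.9366 W/m².

ΔF = 4.94 W/m²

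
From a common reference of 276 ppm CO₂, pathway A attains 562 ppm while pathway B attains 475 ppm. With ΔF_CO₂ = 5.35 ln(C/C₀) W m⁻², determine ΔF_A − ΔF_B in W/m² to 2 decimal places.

ΔF_A = 5.35 ln(562/276) = 5.35 × 0.71110 = 3.8044 W/m².
ΔF_B = 5.35 ln(475/276) = 5.35 × 0.54291 = 2.9046 W/m².
Difference: 3.8044 − 2.9046 = 0.8998 W/m².
(Equivalently, ΔF_A − ΔF_B = 5.35 ln(562/475) = 5.35 × 0.16819 = 0.8998 W/m².)

ΔF_A − ΔF_B = 0.90 W/m²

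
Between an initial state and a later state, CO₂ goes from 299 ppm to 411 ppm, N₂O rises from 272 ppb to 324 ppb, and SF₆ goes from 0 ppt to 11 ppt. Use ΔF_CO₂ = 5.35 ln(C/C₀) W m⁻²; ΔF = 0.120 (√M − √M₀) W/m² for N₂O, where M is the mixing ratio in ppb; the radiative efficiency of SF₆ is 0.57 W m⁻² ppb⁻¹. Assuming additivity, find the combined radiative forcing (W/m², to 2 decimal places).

CO₂: 5.35 × ln(411/299) = 5.35 × ln(1.37458) = 5.35 × 0.31815 = 1.7021 W/m².
N₂O: 0.120 × (√324 − √272) = 0.120 × (18.0000 − 16.4924) = 0.120 × 1.5076 = 0.1809 W/m².
SF₆: Δ = 11 − 0 = 11 ppt = 0.011 ppb; ΔF = 0.57 × 0.011 = 0.0063 W/m².
Total ΔF = 1.7021 + 0.1809 + 0.0063 = 1.8893 W/m².

ΔF = 1.89 W/m²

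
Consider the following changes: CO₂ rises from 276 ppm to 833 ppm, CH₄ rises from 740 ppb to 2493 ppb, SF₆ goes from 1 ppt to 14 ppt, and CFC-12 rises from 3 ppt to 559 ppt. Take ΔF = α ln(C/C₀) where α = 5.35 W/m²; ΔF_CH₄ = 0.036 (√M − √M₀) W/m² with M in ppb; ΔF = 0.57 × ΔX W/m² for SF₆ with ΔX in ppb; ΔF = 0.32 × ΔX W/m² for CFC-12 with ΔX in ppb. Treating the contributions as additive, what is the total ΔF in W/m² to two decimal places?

ΔF = 6.91 W/m²

CO₂: 5.35 × ln(833/276) = 5.35 × ln(3.01812) = 5.35 × 1.10463 = 5.9098 W/m².
CH₄: 0.036 × (√2493 − √740) = 0.036 × (49.9300 − 27.2029) = 0.036 × 22.7271 = 0.8182 W/m².
SF₆: Δ = 14 − 1 = 13 ppt = 0.013 ppb; ΔF = 0.57 × 0.013 = 0.0074 W/m².
CFC-12: Δ = 559 − 3 = 556 ppt = 0.556 ppb; ΔF = 0.32 × 0.556 = 0.1779 W/m².
Total ΔF = 5.9098 + 0.8182 + 0.0074 + 0.1779 = 6.9133 W/m².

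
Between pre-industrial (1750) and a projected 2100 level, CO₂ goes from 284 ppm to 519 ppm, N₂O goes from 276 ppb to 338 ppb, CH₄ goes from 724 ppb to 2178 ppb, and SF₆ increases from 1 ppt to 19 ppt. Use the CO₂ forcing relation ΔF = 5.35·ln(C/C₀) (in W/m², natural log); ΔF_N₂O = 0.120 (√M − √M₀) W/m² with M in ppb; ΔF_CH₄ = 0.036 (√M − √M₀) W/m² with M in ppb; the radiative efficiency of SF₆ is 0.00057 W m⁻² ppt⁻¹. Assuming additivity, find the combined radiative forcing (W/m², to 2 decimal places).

ΔF = 4.16 W/m²

CO₂: 5.35 × ln(519/284) = 5.35 × ln(1.82746) = 5.35 × 0.60293 = 3.2257 W/m².
N₂O: 0.120 × (√338 − √276) = 0.120 × (18.3848 − 16.6132) = 0.120 × 1.7716 = 0.2126 W/m².
CH₄: 0.036 × (√2178 − √724) = 0.036 × (46.6690 − 26.9072) = 0.036 × 19.7618 = 0.7114 W/m².
SF₆: ΔF = 0.00057 × (19 − 1) = 0.00057 × 18 = 0.0103 W/m².
Total ΔF = 3.2257 + 0.2126 + 0.7114 + 0.0103 = 4.1600 W/m².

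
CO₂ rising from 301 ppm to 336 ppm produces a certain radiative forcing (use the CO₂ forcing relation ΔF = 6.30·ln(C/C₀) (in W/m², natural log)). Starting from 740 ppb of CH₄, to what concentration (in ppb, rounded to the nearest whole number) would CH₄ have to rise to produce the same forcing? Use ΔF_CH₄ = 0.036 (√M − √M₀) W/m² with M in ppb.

M ≈ 2158 ppb

CO₂ forcing: 6.30 × ln(336/301) = 6.30 × 0.110001 = 0.69301 W/m².
Set 0.036(√M − √740) = 0.69301: √M = 0.69301/0.036 + √740 = 19.2503 + 27.2029 = 46.4532.
M = (46.4532)² = 2157.90 ppb.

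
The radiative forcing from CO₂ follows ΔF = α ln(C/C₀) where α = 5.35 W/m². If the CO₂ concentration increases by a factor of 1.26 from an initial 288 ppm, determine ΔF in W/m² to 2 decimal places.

ΔF = 1.24 W/m²

ΔF = 5.35 × ln(1.26) = 5.35 × 0.23111 = 1.2364 W/m².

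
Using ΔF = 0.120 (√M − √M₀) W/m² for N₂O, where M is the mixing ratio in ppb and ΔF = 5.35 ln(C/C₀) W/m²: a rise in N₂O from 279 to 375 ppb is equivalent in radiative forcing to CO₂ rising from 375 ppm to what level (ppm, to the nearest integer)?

C ≈ 398 ppm

N₂O forcing: 0.120 × (√375 − √279) = 0.120 × (19.3649 − 16.7033) = 0.120 × 2.6616 = 0.31939 W/m².
Set 5.35 ln(C/375) = 0.31939: ln(C/375) = 0.31939/5.35 = 0.05970, so C = 375 × e^0.05970 = 375 × 1.06152 = 398.07 ppm.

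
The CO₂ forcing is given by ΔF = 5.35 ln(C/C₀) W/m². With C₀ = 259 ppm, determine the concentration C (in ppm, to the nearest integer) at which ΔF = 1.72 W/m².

Set 5.35 ln(C/259) = 1.72, so ln(C/259) = 1.72/5.35 = 0.32150.
Then C/259 = e^0.32150 = 1.37920, giving C = 259 × 1.37920 = 357.21 ppm.

C ≈ 357 ppm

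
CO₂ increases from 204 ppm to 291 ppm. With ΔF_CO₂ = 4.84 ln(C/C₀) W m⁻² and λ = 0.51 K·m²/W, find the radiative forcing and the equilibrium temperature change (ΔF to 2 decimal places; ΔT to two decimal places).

ΔF = 1.72 W/m²; ΔT = 0.88 K

CO₂: 4.84 × ln(291/204) = 4.84 × ln(1.42647) = 4.84 × 0.35520 = 1.7192 W/m².
ΔT = λ ΔF = 0.51 × 1.72 = 0.8772 K.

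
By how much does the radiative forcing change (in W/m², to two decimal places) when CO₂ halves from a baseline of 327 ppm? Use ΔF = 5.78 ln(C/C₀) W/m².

ΔF = 5.78 × ln(0.5) = 5.78 × -0.69315 = -4.0064 W/m².

ΔF = -4.01 W/m²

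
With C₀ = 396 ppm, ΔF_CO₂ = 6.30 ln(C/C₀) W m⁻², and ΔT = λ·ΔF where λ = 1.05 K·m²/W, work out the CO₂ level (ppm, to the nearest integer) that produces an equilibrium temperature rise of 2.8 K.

C ≈ 605 ppm

Required forcing: ΔF = ΔT/λ = 2.8/1.05 = 2.6667 W/m².
Then ln(C/396) = ΔF/6.30 = 2.6667/6.30 = 0.42329.
So C = 396 × e^0.42329 = 396 × 1.52698 = 604.68 ppm.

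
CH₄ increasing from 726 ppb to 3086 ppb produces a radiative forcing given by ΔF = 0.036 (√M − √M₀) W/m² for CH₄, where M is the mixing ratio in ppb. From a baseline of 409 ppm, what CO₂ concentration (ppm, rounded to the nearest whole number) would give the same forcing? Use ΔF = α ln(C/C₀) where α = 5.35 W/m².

C ≈ 496 ppm

CH₄ forcing: 0.036 × (√3086 − √726) = 0.036 × (55.5518 − 26.9444) = 0.036 × 28.6074 = 1.02987 W/m².
Set 5.35 ln(C/409) = 1.02987: ln(C/409) = 1.02987/5.35 = 0.19250, so C = 409 × e^0.19250 = 409 × 1.21228 = 495.82 ppm.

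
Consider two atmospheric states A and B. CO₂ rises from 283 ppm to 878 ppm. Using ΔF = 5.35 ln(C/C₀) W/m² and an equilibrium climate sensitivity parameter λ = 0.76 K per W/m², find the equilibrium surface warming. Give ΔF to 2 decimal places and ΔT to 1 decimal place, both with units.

CO₂: 5.35 × ln(878/283) = 5.35 × ln(3.10247) = 5.35 × 1.13220 = 6.0573 W/m².
ΔT = λ ΔF = 0.76 × 6.06 = 4.6056 K.

ΔF = 6.06 W/m²; ΔT = 4.6 K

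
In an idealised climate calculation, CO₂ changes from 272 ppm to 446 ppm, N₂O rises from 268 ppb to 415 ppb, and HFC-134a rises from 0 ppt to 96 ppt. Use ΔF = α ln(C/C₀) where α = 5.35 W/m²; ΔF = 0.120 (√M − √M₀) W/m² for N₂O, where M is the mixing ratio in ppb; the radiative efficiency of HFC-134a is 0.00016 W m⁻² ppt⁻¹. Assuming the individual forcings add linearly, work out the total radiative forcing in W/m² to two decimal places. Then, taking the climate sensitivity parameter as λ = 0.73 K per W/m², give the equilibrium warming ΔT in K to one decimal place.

ΔF = 3.14 W/m²; ΔT = 2.3 K

CO₂: 5.35 × ln(446/272) = 5.35 × ln(1.63971) = 5.35 × 0.49452 = 2.6457 W/m².
N₂O: 0.120 × (√415 − √268) = 0.120 × (20.3715 − 16.3707) = 0.120 × 4.0008 = 0.4801 W/m².
HFC-134a: ΔF = 0.00016 × (96 − 0) = 0.00016 × 96 = 0.0154 W/m².
Total ΔF = 2.6457 + 0.4801 + 0.0154 = 3.1412 W/m².
ΔT = λ ΔF = 0.73 × 3.14 = 2.2922 K.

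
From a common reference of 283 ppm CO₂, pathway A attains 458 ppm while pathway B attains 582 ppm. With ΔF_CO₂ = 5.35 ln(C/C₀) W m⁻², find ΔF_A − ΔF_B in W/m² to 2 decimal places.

ΔF_A − ΔF_B = -1.28 W/m²

ΔF_A = 5.35 ln(458/283) = 5.35 × 0.48142 = 2.5756 W/m².
ΔF_B = 5.35 ln(582/283) = 5.35 × 0.72102 = 3.8575 W/m².
Difference: 2.5756 − 3.8575 = -1.2819 W/m².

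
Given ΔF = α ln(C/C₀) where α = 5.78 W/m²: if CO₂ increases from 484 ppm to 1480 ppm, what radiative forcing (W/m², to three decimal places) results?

CO₂: 5.78 × ln(1480/484) = 5.78 × ln(3.05785) = 5.78 × 1.11771 = 6.4604 W/m².

ΔF = 6.460 W/m²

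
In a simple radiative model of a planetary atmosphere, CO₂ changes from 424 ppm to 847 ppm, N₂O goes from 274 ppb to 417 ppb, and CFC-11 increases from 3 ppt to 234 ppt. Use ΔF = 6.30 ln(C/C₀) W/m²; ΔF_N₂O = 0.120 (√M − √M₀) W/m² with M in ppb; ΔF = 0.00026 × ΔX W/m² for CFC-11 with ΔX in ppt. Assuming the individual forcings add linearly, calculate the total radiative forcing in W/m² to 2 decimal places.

ΔF = 4.88 W/m²

CO₂: 6.30 × ln(847/424) = 6.30 × ln(1.99764) = 6.30 × 0.69197 = 4.3594 W/m².
N₂O: 0.120 × (√417 − √274) = 0.120 × (20.4206 − 16.5529) = 0.120 × 3.8677 = 0.4641 W/m².
CFC-11: ΔF = 0.00026 × (234 − 3) = 0.00026 × 231 = 0.0601 W/m².
Total ΔF = 4.3594 + 0.4641 + 0.0601 = 4.8836 W/m².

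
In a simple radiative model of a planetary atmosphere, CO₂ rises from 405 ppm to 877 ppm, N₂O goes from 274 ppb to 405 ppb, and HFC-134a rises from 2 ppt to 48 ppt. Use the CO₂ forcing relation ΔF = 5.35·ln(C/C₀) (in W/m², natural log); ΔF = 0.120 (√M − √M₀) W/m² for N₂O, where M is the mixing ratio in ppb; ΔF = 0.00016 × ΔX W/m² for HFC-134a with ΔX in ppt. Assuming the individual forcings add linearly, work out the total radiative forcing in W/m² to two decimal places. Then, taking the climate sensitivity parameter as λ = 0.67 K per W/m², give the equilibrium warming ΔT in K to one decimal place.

CO₂: 5.35 × ln(877/405) = 5.35 × ln(2.16543) = 5.35 × 0.77262 = 4.1335 W/m².
N₂O: 0.120 × (√405 − √274) = 0.120 × (20.1246 − 16.5529) = 0.120 × 3.5717 = 0.4286 W/m².
HFC-134a: ΔF = 0.00016 × (48 − 2) = 0.00016 × 46 = 0.0074 W/m².
Total ΔF = 4.1335 + 0.4286 + 0.0074 = 4.5695 W/m².
ΔT = λ ΔF = 0.67 × 4.57 = 3.0619 K.

ΔF = 4.57 W/m²; ΔT = 3.1 K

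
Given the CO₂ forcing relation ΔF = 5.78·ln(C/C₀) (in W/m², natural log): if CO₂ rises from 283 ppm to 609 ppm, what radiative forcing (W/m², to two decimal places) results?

CO₂: 5.78 × ln(609/283) = 5.78 × ln(2.15194) = 5.78 × 0.76637 = 4.4296 W/m².

ΔF = 4.43 W/m²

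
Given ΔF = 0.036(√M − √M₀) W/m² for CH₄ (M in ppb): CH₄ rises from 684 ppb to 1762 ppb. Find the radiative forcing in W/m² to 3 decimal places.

CH₄: 0.036 × (√1762 − √684) = 0.036 × (41.9762 − 26.1534) = 0.036 × 15.8228 = 0.5696 W/m².

ΔF = 0.570 W/m²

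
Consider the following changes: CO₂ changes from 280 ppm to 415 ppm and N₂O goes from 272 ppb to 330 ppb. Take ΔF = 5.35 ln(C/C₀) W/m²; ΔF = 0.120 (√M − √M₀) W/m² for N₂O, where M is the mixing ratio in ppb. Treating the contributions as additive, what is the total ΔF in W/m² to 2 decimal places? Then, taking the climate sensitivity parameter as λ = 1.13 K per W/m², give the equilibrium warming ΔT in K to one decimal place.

CO₂: 5.35 × ln(415/280) = 5.35 × ln(1.48214) = 5.35 × 0.39349 = 2.1052 W/m².
N₂O: 0.120 × (√330 − √272) = 0.120 × (18.1659 − 16.4924) = 0.120 × 1.6735 = 0.2008 W/m².
Total ΔF = 2.1052 + 0.2008 = 2.3060 W/m².
ΔT = λ ΔF = 1.13 × 2.31 = 2.6103 K.

ΔF = 2.31 W/m²; ΔT = 2.6 K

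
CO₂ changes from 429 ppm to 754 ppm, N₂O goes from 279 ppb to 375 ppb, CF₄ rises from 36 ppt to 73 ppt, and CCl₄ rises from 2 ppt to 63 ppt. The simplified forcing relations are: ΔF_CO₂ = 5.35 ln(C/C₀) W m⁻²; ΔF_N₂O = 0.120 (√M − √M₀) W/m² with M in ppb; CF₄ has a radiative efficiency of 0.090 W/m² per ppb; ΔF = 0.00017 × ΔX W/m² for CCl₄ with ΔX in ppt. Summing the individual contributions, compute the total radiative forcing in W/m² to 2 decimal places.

ΔF = 3.35 W/m²

CO₂: 5.35 × ln(754/429) = 5.35 × ln(1.75758) = 5.35 × 0.56394 = 3.0171 W/m².
N₂O: 0.120 × (√375 − √279) = 0.120 × (19.3649 − 16.7033) = 0.120 × 2.6616 = 0.3194 W/m².
CF₄: Δ = 73 − 36 = 37 ppt = 0.037 ppb; ΔF = 0.090 × 0.037 = 0.0033 W/m².
CCl₄: ΔF = 0.00017 × (63 − 2) = 0.00017 × 61 = 0.0104 W/m².
Total ΔF = 3.0171 + 0.3194 + 0.0033 + 0.0104 = 3.3502 W/m².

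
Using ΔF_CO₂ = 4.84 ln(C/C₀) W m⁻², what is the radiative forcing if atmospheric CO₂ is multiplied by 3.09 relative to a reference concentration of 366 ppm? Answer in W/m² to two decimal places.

ΔF = 4.84 × ln(3.09) = 4.84 × 1.12817 = 5.4603 W/m².

ΔF = 5.46 W/m²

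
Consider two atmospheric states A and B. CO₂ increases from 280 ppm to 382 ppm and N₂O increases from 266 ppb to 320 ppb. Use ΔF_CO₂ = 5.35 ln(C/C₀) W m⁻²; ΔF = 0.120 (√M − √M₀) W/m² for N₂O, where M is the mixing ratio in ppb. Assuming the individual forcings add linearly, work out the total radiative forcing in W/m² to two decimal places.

ΔF = 1.85 W/m²

CO₂: 5.35 × ln(382/280) = 5.35 × ln(1.36429) = 5.35 × 0.31063 = 1.6619 W/m².
N₂O: 0.120 × (√320 − √266) = 0.120 × (17.8885 − 16.3095) = 0.120 × 1.5790 = 0.1895 W/m².
Total ΔF = 1.6619 + 0.1895 = 1.8514 W/m².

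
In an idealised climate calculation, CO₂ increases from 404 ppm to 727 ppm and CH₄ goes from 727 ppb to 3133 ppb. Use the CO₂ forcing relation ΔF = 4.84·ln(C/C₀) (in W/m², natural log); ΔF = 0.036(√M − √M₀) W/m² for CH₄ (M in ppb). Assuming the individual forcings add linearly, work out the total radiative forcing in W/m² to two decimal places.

CO₂: 4.84 × ln(727/404) = 4.84 × ln(1.79950) = 4.84 × 0.58751 = 2.8435 W/m².
CH₄: 0.036 × (√3133 − √727) = 0.036 × (55.9732 − 26.9629) = 0.036 × 29.0103 = 1.0444 W/m².
Total ΔF = 2.8435 + 1.0444 = 3.8879 W/m².

ΔF = 3.89 W/m²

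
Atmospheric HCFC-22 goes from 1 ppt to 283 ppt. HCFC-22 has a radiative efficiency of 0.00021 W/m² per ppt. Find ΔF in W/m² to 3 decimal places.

HCFC-22: ΔF = 0.00021 × (283 − 1) = 0.00021 × 282 = 0.0592 W/m².

ΔF = 0.059 W/m²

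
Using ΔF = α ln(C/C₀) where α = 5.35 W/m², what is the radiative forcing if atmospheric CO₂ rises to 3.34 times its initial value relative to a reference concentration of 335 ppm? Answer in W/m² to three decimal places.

ΔF = 6.452 W/m²

Because the forcing depends only on the ratio C/C₀, the initial concentration does not enter.
ΔF = 5.35 × ln(3.34) = 5.35 × 1.20597 = 6.4519 W/m².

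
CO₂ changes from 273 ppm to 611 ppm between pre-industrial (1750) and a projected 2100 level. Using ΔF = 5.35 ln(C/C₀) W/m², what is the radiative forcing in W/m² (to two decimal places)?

CO₂: 5.35 × ln(611/273) = 5.35 × ln(2.23810) = 5.35 × 0.80563 = 4.3101 W/m².

ΔF = 4.31 W/m²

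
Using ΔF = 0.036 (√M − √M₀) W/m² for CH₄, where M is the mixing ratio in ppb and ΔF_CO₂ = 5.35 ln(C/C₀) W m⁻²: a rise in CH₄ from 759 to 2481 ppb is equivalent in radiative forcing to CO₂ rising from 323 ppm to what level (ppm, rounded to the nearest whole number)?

CH₄ forcing: 0.036 × (√2481 − √759) = 0.036 × (49.8096 − 27.5500) = 0.036 × 22.2596 = 0.80135 W/m².
Set 5.35 ln(C/323) = 0.80135: ln(C/323) = 0.80135/5.35 = 0.14979, so C = 323 × e^0.14979 = 323 × 1.16159 = 375.19 ppm.

C ≈ 375 ppm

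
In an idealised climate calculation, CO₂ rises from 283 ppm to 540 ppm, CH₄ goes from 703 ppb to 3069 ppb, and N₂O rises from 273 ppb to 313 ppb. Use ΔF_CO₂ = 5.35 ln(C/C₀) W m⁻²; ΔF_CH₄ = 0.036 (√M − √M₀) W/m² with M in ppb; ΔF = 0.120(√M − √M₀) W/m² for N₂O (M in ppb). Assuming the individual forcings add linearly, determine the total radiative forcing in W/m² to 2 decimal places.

CO₂: 5.35 × ln(540/283) = 5.35 × ln(1.90813) = 5.35 × 0.64612 = 3.4567 W/m².
CH₄: 0.036 × (√3069 − √703) = 0.036 × (55.3986 − 26.5141) = 0.036 × 28.8845 = 1.0398 W/m².
N₂O: 0.120 × (√313 − √273) = 0.120 × (17.6918 − 16.5227) = 0.120 × 1.1691 = 0.1403 W/m².
Total ΔF = 3.4567 + 1.0398 + 0.1403 = 4.6368 W/m².

ΔF = 4.64 W/m²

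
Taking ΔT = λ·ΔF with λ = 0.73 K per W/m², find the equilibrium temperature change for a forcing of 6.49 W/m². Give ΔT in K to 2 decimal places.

ΔT = λ ΔF = 0.73 × 6.49 = 4.7377 K.

ΔT = 4.74 K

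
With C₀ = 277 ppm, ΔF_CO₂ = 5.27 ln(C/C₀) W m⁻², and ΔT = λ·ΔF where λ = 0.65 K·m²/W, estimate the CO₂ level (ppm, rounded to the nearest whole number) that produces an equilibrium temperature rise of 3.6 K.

Required forcing: ΔF = ΔT/λ = 3.6/0.65 = 5.5385 W/m².
Then ln(C/277) = ΔF/5.27 = 5.5385/5.27 = 1.05095.
So C = 277 × e^1.05095 = 277 × 2.86037 = 792.32 ppm.

C ≈ 792 ppm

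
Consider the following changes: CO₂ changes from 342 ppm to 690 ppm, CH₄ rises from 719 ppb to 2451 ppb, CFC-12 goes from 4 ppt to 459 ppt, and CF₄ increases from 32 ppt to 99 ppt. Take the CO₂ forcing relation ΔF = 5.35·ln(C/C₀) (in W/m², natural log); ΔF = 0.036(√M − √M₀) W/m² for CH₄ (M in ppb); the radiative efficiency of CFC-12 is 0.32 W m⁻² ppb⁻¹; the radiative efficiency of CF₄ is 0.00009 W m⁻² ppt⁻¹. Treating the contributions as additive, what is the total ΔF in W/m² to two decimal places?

CO₂: 5.35 × ln(690/342) = 5.35 × ln(2.01754) = 5.35 × 0.70188 = 3.7551 W/m².
CH₄: 0.036 × (√2451 − √719) = 0.036 × (49.5076 − 26.8142) = 0.036 × 22.6934 = 0.8170 W/m².
CFC-12: Δ = 459 − 4 = 455 ppt = 0.455 ppb; ΔF = 0.32 × 0.455 = 0.1456 W/m².
CF₄: ΔF = 0.00009 × (99 − 32) = 0.00009 × 67 = 0.0060 W/m².
Total ΔF = 3.7551 + 0.8170 + 0.1456 + 0.0060 = 4.7237 W/m².

ΔF = 4.72 W/m²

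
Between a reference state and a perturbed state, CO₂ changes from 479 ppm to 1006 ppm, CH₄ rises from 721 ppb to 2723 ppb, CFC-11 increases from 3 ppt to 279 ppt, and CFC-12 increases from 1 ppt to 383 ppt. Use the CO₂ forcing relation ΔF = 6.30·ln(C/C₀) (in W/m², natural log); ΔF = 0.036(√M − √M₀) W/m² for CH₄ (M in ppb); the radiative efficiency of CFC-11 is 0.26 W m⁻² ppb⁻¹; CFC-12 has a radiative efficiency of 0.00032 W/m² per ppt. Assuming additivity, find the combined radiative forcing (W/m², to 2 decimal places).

ΔF = 5.78 W/m²

CO₂: 6.30 × ln(1006/479) = 6.30 × ln(2.10021) = 6.30 × 0.74204 = 4.6749 W/m².
CH₄: 0.036 × (√2723 − √721) = 0.036 × (52.1824 − 26.8514) = 0.036 × 25.3310 = 0.9119 W/m².
CFC-11: Δ = 279 − 3 = 276 ppt = 0.276 ppb; ΔF = 0.26 × 0.276 = 0.0718 W/m².
CFC-12: ΔF = 0.00032 × (383 − 1) = 0.00032 × 382 = 0.1222 W/m².
Total ΔF = 4.6749 + 0.9119 + 0.0718 + 0.1222 = 5.7808 W/m².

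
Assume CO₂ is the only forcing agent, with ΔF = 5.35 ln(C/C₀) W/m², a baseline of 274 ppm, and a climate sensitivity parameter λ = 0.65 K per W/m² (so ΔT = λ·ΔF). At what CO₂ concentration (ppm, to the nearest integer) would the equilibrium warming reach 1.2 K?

Required forcing: ΔF = ΔT/λ = 1.2/0.65 = 1.8462 W/m².
Then ln(C/274) = ΔF/5.35 = 1.8462/5.35 = 0.34508.
So C = 274 × e^0.34508 = 274 × 1.41210 = 386.92 ppm.

C ≈ 387 ppm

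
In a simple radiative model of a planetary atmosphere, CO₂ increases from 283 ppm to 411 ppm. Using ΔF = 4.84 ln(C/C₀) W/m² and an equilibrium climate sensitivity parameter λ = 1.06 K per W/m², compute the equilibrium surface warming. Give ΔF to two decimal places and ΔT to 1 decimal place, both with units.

CO₂: 4.84 × ln(411/283) = 4.84 × ln(1.45230) = 4.84 × 0.37315 = 1.8060 W/m².
ΔT = λ ΔF = 1.06 × 1.81 = 1.9186 K.

ΔF = 1.81 W/m²; ΔT = 1.9 K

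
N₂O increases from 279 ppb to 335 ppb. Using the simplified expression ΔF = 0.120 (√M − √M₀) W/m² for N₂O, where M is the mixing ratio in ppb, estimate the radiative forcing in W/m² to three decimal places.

N₂O: 0.120 × (√335 − √279) = 0.120 × (18.3030 − 16.7033) = 0.120 × 1.5997 = 0.1920 W/m².

ΔF = 0.192 W/m²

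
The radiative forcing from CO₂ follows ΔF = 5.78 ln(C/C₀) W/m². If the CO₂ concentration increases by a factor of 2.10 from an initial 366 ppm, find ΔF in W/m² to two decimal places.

ΔF = 4.29 W/m²

Because the forcing depends only on the ratio C/C₀, the initial concentration does not enter.
ΔF = 5.78 × ln(2.10) = 5.78 × 0.74194 = 4.2884 W/m².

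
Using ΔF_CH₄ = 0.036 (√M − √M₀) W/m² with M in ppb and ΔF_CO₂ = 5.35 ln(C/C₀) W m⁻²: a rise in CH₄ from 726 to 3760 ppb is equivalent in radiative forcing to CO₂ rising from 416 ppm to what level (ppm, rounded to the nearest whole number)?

CH₄ forcing: 0.036 × (√3760 − √726) = 0.036 × (61.3188 − 26.9444) = 0.036 × 34.3744 = 1.23748 W/m².
Set 5.35 ln(C/416) = 1.23748: ln(C/416) = 1.23748/5.35 = 0.23130, so C = 416 × e^0.23130 = 416 × 1.26024 = 524.26 ppm.

C ≈ 524 ppm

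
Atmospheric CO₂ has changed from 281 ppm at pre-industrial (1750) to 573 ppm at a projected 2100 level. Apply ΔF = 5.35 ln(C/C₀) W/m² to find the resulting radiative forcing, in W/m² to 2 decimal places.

ΔF = 3.81 W/m²

CO₂: 5.35 × ln(573/281) = 5.35 × ln(2.03915) = 5.35 × 0.71253 = 3.8120 W/m².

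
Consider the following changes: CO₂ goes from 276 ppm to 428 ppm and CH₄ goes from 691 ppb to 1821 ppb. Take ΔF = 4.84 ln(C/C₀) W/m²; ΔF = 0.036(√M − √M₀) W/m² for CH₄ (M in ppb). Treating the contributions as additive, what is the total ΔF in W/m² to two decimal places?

CO₂: 4.84 × ln(428/276) = 4.84 × ln(1.55072) = 4.84 × 0.43872 = 2.1234 W/m².
CH₄: 0.036 × (√1821 − √691) = 0.036 × (42.6732 − 26.2869) = 0.036 × 16.3863 = 0.5899 W/m².
Total ΔF = 2.1234 + 0.5899 = 2.7133 W/m².

ΔF = 2.71 W/m²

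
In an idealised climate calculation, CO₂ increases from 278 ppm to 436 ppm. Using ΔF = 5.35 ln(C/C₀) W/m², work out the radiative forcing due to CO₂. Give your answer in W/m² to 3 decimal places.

ΔF = 2.408 W/m²

CO₂ absorption bands are partially saturated, so forcing scales with the logarithm of the concentration ratio.
CO₂: 5.35 × ln(436/278) = 5.35 × ln(1.56835) = 5.35 × 0.45002 = 2.4076 W/m².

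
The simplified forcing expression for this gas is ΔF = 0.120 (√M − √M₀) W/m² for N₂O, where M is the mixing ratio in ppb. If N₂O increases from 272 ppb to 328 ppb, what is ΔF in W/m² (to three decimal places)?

ΔF = 0.194 W/m²

N₂O: 0.120 × (√328 − √272) = 0.120 × (18.1108 − 16.4924) = 0.120 × 1.6184 = 0.1942 W/m².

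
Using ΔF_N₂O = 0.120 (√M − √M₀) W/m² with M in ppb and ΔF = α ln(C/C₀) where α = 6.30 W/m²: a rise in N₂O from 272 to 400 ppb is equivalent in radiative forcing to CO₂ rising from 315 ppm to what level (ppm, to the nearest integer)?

N₂O forcing: 0.120 × (√400 − √272) = 0.120 × (20.0000 − 16.4924) = 0.120 × 3.5076 = 0.42091 W/m².
Set 6.30 ln(C/315) = 0.42091: ln(C/315) = 0.42091/6.30 = 0.06681, so C = 315 × e^0.06681 = 315 × 1.06909 = 336.76 ppm.

C ≈ 337 ppm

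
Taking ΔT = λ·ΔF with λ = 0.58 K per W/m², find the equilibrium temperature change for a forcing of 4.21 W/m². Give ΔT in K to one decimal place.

ΔT = 2.4 K

ΔT = λ ΔF = 0.58 × 4.21 = 2.4418 K.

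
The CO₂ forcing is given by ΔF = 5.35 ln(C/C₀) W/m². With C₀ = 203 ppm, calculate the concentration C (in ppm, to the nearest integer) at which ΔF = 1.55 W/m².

Set 5.35 ln(C/203) = 1.55, so ln(C/203) = 1.55/5.35 = 0.28972.
Then C/203 = e^0.28972 = 1.33605, giving C = 203 × 1.33605 = 271.22 ppm.

C ≈ 271 ppm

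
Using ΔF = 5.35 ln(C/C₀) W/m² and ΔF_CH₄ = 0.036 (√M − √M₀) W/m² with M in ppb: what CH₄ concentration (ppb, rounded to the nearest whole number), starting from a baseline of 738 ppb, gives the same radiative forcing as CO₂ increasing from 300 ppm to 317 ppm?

CO₂ forcing: 5.35 × ln(317/300) = 5.35 × 0.055119 = 0.29489 W/m².
Set 0.036(√M − √738) = 0.29489: √M = 0.29489/0.036 + √738 = 8.1914 + 27.1662 = 35.3576.
M = (35.3576)² = 1250.16 ppb.

M ≈ 1250 ppb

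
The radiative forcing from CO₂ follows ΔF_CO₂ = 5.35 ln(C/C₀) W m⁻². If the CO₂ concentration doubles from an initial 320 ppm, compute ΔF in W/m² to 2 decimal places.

ΔF = 5.35 × ln(2) = 5.35 × 0.69315 = 3.7084 W/m².

ΔF = 3.71 W/m²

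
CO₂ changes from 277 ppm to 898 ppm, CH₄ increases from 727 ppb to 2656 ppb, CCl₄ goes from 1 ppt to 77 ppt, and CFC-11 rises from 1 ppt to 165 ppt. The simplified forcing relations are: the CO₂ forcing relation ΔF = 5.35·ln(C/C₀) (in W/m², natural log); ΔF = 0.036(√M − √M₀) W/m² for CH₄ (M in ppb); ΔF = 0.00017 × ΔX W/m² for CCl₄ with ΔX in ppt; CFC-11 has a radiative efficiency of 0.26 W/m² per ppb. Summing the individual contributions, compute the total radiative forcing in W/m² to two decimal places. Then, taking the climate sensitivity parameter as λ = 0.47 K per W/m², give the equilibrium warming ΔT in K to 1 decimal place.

ΔF = 7.23 W/m²; ΔT = 3.4 K

CO₂: 5.35 × ln(898/277) = 5.35 × ln(3.24188) = 5.35 × 1.17615 = 6.2924 W/m².
CH₄: 0.036 × (√2656 − √727) = 0.036 × (51.5364 − 26.9629) = 0.036 × 24.5735 = 0.8846 W/m².
CCl₄: ΔF = 0.00017 × (77 − 1) = 0.00017 × 76 = 0.0129 W/m².
CFC-11: Δ = 165 − 1 = 164 ppt = 0.164 ppb; ΔF = 0.26 × 0.164 = 0.0426 W/m².
Total ΔF = 6.2924 + 0.8846 + 0.0129 + 0.0426 = 7.2325 W/m².
ΔT = λ ΔF = 0.47 × 7.23 = 3.3981 K.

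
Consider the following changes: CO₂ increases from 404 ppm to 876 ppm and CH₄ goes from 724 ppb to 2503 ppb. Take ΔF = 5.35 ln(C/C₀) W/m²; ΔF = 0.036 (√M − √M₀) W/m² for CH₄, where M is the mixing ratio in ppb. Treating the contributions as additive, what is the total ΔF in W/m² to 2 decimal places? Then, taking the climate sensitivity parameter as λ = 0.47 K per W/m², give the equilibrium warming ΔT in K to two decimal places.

ΔF = 4.97 W/m²; ΔT = 2.34 K

CO₂: 5.35 × ln(876/404) = 5.35 × ln(2.16832) = 5.35 × 0.77395 = 4.1406 W/m².
CH₄: 0.036 × (√2503 − √724) = 0.036 × (50.0300 − 26.9072) = 0.036 × 23.1228 = 0.8324 W/m².
Total ΔF = 4.1406 + 0.8324 = 4.9730 W/m².
ΔT = λ ΔF = 0.47 × 4.97 = 2.3359 K.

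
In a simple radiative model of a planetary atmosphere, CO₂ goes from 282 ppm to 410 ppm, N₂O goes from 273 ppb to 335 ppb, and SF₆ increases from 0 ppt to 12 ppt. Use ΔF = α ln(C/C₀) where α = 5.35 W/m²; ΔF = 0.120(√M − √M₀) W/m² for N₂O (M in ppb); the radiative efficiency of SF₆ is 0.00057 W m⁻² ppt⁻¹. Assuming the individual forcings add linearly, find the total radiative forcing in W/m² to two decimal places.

ΔF = 2.22 W/m²

CO₂: 5.35 × ln(410/282) = 5.35 × ln(1.45390) = 5.35 × 0.37425 = 2.0022 W/m².
N₂O: 0.120 × (√335 − √273) = 0.120 × (18.3030 − 16.5227) = 0.120 × 1.7803 = 0.2136 W/m².
SF₆: ΔF = 0.00057 × (12 − 0) = 0.00057 × 12 = 0.0068 W/m².
Total ΔF = 2.0022 + 0.2136 + 0.0068 = 2.2226 W/m².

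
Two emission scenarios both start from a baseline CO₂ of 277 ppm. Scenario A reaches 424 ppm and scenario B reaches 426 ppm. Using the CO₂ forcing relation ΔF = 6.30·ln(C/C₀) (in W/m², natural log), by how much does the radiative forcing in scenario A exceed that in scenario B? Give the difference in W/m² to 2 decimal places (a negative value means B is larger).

ΔF_A − ΔF_B = -0.03 W/m²

ΔF_A = 6.30 ln(424/277) = 6.30 × 0.42572 = 2.6820 W/m².
ΔF_B = 6.30 ln(426/277) = 6.30 × 0.43042 = 2.7116 W/m².
Difference: 2.6820 − 2.7116 = -0.0296 W/m².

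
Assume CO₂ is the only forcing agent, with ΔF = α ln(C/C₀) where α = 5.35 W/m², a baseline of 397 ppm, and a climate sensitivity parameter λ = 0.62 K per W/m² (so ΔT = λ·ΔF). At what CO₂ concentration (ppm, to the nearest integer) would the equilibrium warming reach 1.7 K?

C ≈ 663 ppm

Required forcing: ΔF = ΔT/λ = 1.7/0.62 = 2.7419 W/m².
Then ln(C/397) = ΔF/5.35 = 2.7419/5.35 = 0.51250.
So C = 397 × e^0.51250 = 397 × 1.66946 = 662.78 ppm.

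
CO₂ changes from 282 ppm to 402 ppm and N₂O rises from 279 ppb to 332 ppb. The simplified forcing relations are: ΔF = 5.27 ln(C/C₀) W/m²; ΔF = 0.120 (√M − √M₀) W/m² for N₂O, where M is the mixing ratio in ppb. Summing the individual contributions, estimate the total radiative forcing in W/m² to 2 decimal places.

ΔF = 2.05 W/m²

CO₂: 5.27 × ln(402/282) = 5.27 × ln(1.42553) = 5.27 × 0.35454 = 1.8684 W/m².
N₂O: 0.120 × (√332 − √279) = 0.120 × (18.2209 − 16.7033) = 0.120 × 1.5176 = 0.1821 W/m².
Total ΔF = 1.8684 + 0.1821 = 2.0505 W/m².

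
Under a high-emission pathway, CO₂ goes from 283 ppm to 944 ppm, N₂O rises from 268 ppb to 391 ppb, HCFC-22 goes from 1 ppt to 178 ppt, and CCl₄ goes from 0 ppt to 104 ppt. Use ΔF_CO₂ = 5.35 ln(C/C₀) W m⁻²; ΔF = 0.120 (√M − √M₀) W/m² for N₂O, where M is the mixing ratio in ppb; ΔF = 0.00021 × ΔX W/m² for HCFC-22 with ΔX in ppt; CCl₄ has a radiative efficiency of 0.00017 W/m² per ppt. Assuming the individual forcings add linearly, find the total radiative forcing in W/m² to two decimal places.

CO₂: 5.35 × ln(944/283) = 5.35 × ln(3.33569) = 5.35 × 1.20468 = 6.4450 W/m².
N₂O: 0.120 × (√391 − √268) = 0.120 × (19.7737 − 16.3707) = 0.120 × 3.4030 = 0.4084 W/m².
HCFC-22: ΔF = 0.00021 × (178 − 1) = 0.00021 × 177 = 0.0372 W/m².
CCl₄: ΔF = 0.00017 × (104 − 0) = 0.00017 × 104 = 0.0177 W/m².
Total ΔF = 6.4450 + 0.4084 + 0.0372 + 0.0177 = 6.9083 W/m².

ΔF = 6.91 W/m²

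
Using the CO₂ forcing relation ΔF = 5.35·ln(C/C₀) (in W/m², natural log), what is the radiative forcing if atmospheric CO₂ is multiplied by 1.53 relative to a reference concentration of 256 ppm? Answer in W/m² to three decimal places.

ΔF = 2.275 W/m²

Because the forcing depends only on the ratio C/C₀, the initial concentration does not enter.
ΔF = 5.35 × ln(1.53) = 5.35 × 0.42527 = 2.2752 W/m².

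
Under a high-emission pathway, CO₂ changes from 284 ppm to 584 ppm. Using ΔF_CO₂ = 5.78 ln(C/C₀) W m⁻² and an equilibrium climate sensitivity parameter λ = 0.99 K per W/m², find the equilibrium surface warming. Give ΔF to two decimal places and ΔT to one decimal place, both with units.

ΔF = 4.17 W/m²; ΔT = 4.1 K

CO₂: 5.78 × ln(584/284) = 5.78 × ln(2.05634) = 5.78 × 0.72093 = 4.1670 W/m².
ΔT = λ ΔF = 0.99 × 4.17 = 4.1283 K.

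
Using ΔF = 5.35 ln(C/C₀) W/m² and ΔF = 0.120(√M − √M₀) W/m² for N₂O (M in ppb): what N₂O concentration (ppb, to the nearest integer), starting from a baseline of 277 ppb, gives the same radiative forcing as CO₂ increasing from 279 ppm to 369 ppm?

M ≈ 847 ppb

CO₂ forcing: 5.35 × ln(369/279) = 5.35 × 0.279585 = 1.49578 W/m².
Set 0.120(√M − √277) = 1.49578: √M = 1.49578/0.120 + √277 = 12.4648 + 16.6433 = 29.1081.
M = (29.1081)² = 847.28 ppb.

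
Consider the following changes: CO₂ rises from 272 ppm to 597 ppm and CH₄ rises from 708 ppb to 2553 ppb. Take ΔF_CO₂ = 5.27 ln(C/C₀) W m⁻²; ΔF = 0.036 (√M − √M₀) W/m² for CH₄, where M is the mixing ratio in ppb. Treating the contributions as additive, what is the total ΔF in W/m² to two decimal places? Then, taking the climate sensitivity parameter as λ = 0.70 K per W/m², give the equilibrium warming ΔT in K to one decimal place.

ΔF = 5.00 W/m²; ΔT = 3.5 K

CO₂: 5.27 × ln(597/272) = 5.27 × ln(2.19485) = 5.27 × 0.78611 = 4.1428 W/m².
CH₄: 0.036 × (√2553 − √708) = 0.036 × (50.5272 − 26.6083) = 0.036 × 23.9189 = 0.8611 W/m².
Total ΔF = 4.1428 + 0.8611 = 5.0039 W/m².
ΔT = λ ΔF = 0.70 × 5.00 = 3.5000 K.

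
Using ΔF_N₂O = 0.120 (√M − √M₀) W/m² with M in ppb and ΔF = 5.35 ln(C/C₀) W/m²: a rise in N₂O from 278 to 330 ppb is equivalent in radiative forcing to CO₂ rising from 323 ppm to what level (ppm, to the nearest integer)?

C ≈ 334 ppm

N₂O forcing: 0.120 × (√330 − √278) = 0.120 × (18.1659 − 16.6733) = 0.120 × 1.4926 = 0.17911 W/m².
Set 5.35 ln(C/323) = 0.17911: ln(C/323) = 0.17911/5.35 = 0.03348, so C = 323 × e^0.03348 = 323 × 1.03405 = 334.00 ppm.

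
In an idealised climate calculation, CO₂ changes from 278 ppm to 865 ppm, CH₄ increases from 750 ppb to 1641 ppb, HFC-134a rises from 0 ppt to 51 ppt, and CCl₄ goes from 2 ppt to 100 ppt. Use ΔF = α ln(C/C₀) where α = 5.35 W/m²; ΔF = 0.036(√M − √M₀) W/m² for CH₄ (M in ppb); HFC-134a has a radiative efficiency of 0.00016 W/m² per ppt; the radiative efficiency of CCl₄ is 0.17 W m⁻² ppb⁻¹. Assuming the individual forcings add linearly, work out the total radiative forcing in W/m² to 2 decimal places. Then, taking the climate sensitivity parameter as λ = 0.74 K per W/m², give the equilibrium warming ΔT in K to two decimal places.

ΔF = 6.57 W/m²; ΔT = 4.86 K

CO₂: 5.35 × ln(865/278) = 5.35 × ln(3.11151) = 5.35 × 1.13511 = 6.0728 W/m².
CH₄: 0.036 × (√1641 − √750) = 0.036 × (40.5093 − 27.3861) = 0.036 × 13.1232 = 0.4724 W/m².
HFC-134a: ΔF = 0.00016 × (51 − 0) = 0.00016 × 51 = 0.0082 W/m².
CCl₄: Δ = 100 − 2 = 98 ppt = 0.098 ppb; ΔF = 0.17 × 0.098 = 0.0167 W/m².
Total ΔF = 6.0728 + 0.4724 + 0.0082 + 0.0167 = 6.5701 W/m².
ΔT = λ ΔF = 0.74 × 6.57 = 4.8618 K.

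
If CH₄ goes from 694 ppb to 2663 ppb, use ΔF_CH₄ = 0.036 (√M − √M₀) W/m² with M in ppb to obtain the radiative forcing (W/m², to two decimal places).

ΔF = 0.91 W/m²

CH₄: 0.036 × (√2663 − √694) = 0.036 × (51.6043 − 26.3439) = 0.036 × 25.2604 = 0.9094 W/m².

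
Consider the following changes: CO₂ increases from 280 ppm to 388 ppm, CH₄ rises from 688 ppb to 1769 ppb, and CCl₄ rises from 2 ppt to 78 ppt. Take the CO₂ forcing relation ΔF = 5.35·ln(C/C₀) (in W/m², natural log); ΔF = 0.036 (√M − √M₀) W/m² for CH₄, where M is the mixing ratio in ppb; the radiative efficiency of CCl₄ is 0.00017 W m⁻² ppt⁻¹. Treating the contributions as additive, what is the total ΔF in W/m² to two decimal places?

CO₂: 5.35 × ln(388/280) = 5.35 × ln(1.38571) = 5.35 × 0.32621 = 1.7452 W/m².
CH₄: 0.036 × (√1769 − √688) = 0.036 × (42.0595 − 26.2298) = 0.036 × 15.8297 = 0.5699 W/m².
CCl₄: ΔF = 0.00017 × (78 − 2) = 0.00017 × 76 = 0.0129 W/m².
Total ΔF = 1.7452 + 0.5699 + 0.0129 = 2.3280 W/m².

ΔF = 2.33 W/m²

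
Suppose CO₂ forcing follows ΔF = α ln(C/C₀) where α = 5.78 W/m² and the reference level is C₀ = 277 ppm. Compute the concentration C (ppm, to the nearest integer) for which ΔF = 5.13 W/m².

C ≈ 673 ppm

Set 5.78 ln(C/277) = 5.13, so ln(C/277) = 5.13/5.78 = 0.88754.
Then C/277 = e^0.88754 = 2.42915, giving C = 277 × 2.42915 = 672.87 ppm.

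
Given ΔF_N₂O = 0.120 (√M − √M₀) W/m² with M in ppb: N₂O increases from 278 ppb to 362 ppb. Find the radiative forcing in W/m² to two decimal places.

N₂O: 0.120 × (√362 − √278) = 0.120 × (19.0263 − 16.6733) = 0.120 × 2.3530 = 0.2824 W/m².

ΔF = 0.28 W/m²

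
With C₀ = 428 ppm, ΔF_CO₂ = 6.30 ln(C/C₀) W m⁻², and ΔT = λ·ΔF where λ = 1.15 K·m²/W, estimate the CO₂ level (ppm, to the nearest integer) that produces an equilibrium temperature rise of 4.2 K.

C ≈ 764 ppm

Required forcing: ΔF = ΔT/λ = 4.2/1.15 = 3.6522 W/m².
Then ln(C/428) = ΔF/6.30 = 3.6522/6.30 = 0.57971.
So C = 428 × e^0.57971 = 428 × 1.78552 = 764.20 ppm.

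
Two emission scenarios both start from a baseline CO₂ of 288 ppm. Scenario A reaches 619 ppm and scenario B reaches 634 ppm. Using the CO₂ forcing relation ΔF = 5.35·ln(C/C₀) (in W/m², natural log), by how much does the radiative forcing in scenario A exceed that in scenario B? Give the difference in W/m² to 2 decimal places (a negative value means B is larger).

ΔF_A − ΔF_B = -0.13 W/m²

ΔF_A = 5.35 ln(619/288) = 5.35 × 0.76514 = 4.0935 W/m².
ΔF_B = 5.35 ln(634/288) = 5.35 × 0.78909 = 4.2216 W/m².
Difference: 4.0935 − 4.2216 = -0.1281 W/m².
(Equivalently, ΔF_A − ΔF_B = 5.35 ln(619/634) = 5.35 × -0.02394 = -0.1281 W/m².)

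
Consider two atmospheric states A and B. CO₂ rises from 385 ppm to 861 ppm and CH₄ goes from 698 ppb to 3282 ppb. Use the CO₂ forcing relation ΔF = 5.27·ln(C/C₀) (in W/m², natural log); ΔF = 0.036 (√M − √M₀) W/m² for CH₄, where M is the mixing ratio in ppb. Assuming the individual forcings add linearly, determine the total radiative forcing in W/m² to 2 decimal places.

CO₂: 5.27 × ln(861/385) = 5.27 × ln(2.23636) = 5.27 × 0.80485 = 4.2416 W/m².
CH₄: 0.036 × (√3282 − √698) = 0.036 × (57.2887 − 26.4197) = 0.036 × 30.8690 = 1.1113 W/m².
Total ΔF = 4.2416 + 1.1113 = 5.3529 W/m².

ΔF = 5.35 W/m²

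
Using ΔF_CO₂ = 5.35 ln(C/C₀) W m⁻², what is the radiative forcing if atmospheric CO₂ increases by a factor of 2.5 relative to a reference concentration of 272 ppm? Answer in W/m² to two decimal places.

Because the forcing depends only on the ratio C/C₀, the initial concentration does not enter.
ΔF = 5.35 × ln(2.5) = 5.35 × 0.91629 = 4.9022 W/m².

ΔF = 4.90 W/m²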